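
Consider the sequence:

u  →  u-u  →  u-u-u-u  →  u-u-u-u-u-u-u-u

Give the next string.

u-u-u-u-u-u-u-u-u-u-u-u-u-u-u-u

s(k+1) = s(k)·-·s(k) — each term doubles the last with '-' between the halves.
One more doubling of u-u-u-u-u-u-u-u gives the answer.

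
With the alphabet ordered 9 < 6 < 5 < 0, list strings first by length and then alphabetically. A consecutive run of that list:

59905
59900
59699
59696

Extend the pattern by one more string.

Treat 59696 as a base-4 numeral over the given alphabet and add one, carrying through any trailing 0's.

59695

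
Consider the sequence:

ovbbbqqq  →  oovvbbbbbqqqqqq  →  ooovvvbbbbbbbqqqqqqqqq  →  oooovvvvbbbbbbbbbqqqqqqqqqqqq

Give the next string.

Reading off run lengths: o runs 1, 2, 3, 4; v runs 1, 2, 3, 4; b runs 3, 5, 7, 9; q runs 3, 6, 9, 12 — each is linear in n (n = 1, 2, …).
At n = 5 the blocks have lengths 5, 5, 11, 15.

ooooovvvvvbbbbbbbbbbbqqqqqqqqqqqqqqq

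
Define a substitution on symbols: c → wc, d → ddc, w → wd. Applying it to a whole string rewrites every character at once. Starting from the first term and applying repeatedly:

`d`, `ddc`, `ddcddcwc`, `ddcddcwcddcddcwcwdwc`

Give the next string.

Replace each of the 20 characters of ddcddcwcddcddcwcwdwc in place — ddc ddc wc ddc ddc wc wd wc ddc ddc wc ddc ddc wc wd wc wd ddc wd wc — and concatenate.

ddcddcwcddcddcwcwdwcddcddcwcddcddcwcwdwcwdddcwdwc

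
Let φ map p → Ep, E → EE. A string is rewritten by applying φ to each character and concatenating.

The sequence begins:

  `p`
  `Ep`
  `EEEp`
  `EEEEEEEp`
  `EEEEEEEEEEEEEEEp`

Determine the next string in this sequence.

φ(EEEEEEEEEEEEEEEp) expands symbol-by-symbol to EE EE EE EE EE EE EE EE EE EE EE EE EE EE EE Ep; joining the 16 pieces gives the next term.

EEEEEEEEEEEEEEEEEEEEEEEEEEEEEEEp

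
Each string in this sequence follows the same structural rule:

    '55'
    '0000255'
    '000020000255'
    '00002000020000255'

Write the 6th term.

000020000200002000020000255

Each term is the previous one with 00002 prepended.
From 00002000020000255, 2 further steps: 00002000020000255 → 0000200002000020000255 → (answer).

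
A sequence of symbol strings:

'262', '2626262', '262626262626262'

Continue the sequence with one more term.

s(k+1) = s(k)·6·s(k) — each term doubles the last with '6' between the halves.
Doubling 262626262626262 with '6' between the halves:

2626262626262626262626262626262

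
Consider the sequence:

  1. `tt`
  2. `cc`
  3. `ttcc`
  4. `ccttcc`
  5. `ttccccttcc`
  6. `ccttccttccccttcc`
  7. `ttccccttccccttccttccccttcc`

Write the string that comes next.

From term 3 onward, concatenate the second-to-last term with the last: tt·cc = ttcc, cc·ttcc = ccttcc, …
The next term joins ccttccttccccttcc and ttccccttccccttccttccccttcc.

ccttccttccccttccttccccttccccttccttccccttcc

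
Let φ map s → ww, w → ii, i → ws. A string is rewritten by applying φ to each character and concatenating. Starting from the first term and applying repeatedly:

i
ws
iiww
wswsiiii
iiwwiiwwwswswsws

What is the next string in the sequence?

wswsiiiiwswsiiiiiiwwiiwwiiwwiiww

Replace each of the 16 characters of iiwwiiwwwswswsws in place — ws ws ii ii ws ws ii ii ii ww ii ww ii ww ii ww — and concatenate.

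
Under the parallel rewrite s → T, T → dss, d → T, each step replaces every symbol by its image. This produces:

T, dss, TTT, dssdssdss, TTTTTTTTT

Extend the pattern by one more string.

Apply φ to TTTTTTTTT symbol by symbol: T→dss, T→dss, T→dss, T→dss, T→dss, T→dss, T→dss, T→dss, T→dss; joined: dss dss dss dss dss dss dss dss dss.

dssdssdssdssdssdssdssdssdss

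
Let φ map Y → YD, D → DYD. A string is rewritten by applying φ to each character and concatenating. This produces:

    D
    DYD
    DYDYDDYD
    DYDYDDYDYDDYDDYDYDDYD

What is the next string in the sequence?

Rewriting the 21 symbols of DYDYDDYDYDDYDDYDYDDYD one by one yields DYD YD DYD YD DYD DYD YD DYD YD DYD DYD YD DYD DYD YD DYD YD DYD DYD YD DYD; concatenated:

DYDYDDYDYDDYDDYDYDDYDYDDYDDYDYDDYDDYDYDDYDYDDYDDYDYDDYD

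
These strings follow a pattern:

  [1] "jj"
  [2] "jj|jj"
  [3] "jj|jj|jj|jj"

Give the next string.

jj|jj|jj|jj|jj|jj|jj|jj

s(k+1) = s(k)·|·s(k) — each term doubles the last with '|' between the halves.
One more doubling of jj|jj|jj|jj gives the answer.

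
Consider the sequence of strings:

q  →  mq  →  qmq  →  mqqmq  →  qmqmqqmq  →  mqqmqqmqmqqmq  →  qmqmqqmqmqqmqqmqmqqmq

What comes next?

From term 3 onward, concatenate the second-to-last term with the last: q·mq = qmq, mq·qmq = mqqmq, …
The next term joins mqqmqqmqmqqmq and qmqmqqmqmqqmqqmqmqqmq.

mqqmqqmqmqqmqqmqmqqmqmqqmqqmqmqqmq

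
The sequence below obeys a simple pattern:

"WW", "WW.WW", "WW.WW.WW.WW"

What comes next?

Each string is two copies of the previous one joined by '.'.
One more doubling of WW.WW.WW.WW gives the answer.

WW.WW.WW.WW.WW.WW.WW.WW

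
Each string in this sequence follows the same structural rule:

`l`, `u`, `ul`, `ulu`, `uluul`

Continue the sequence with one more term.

uluululu

Each term (from the third on) is the previous term followed by the one before it: term 3 = u·l = ul.
Continuing: uluul · ulu gives term 6.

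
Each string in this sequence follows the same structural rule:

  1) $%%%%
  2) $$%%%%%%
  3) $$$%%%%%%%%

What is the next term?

$$$$%%%%%%%%%%

Reading off run lengths: $ runs 1, 2, 3; % runs 4, 6, 8 — each is linear in n, where the shown terms are n = 2, 3, 4.
Setting n = 5 gives 4, 10 characters in each block.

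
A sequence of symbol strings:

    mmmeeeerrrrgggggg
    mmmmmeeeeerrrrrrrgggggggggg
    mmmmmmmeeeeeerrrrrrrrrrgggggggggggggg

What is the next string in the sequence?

mmmmmmmmmeeeeeeerrrrrrrrrrrrrgggggggggggggggggg

The n-th term is 2n+1 m's then n+3 e's then 3n+1 r's then 4n+2 g's (n = 1, 2, …).
At n = 4 the blocks have lengths 9, 7, 13, 18.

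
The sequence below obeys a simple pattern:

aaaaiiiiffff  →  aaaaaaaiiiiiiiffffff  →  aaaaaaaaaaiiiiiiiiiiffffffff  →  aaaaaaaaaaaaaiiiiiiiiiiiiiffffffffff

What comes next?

Reading off run lengths: a runs 4, 7, 10, 13; i runs 4, 7, 10, 13; f runs 4, 6, 8, 10 — each is linear in n, where the shown terms are n = 2, 3, 4, 5.
For the next term, n = 6, so the run lengths are 16, 16, 12.

aaaaaaaaaaaaaaaaiiiiiiiiiiiiiiiiffffffffffff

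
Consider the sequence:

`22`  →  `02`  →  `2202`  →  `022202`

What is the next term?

Each term (from the third on) is the two preceding terms concatenated in order: term 3 = 22·02 = 2202.
The next term joins 2202 and 022202.

2202022202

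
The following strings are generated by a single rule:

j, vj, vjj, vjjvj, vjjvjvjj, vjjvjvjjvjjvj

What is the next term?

vjjvjvjjvjjvjvjjvjvjj

This is a Fibonacci-style word recurrence s(k) = s(k−1)·s(k−2): e.g. vj·j = vjj.
The next term joins vjjvjvjjvjjvj and vjjvjvjj.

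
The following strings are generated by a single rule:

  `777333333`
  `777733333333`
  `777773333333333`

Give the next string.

Term n consists of n 7's, followed by 2n 3's, where the shown terms are n = 3, 4, 5.
At n = 6 the blocks have lengths 6, 12.

777777333333333333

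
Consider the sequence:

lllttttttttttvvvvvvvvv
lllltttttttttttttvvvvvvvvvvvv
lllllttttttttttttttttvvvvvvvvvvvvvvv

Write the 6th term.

lllllllltttttttttttttttttttttttttvvvvvvvvvvvvvvvvvvvvvvvv

Reading off run lengths: l runs 3, 4, 5; t runs 10, 13, 16; v runs 9, 12, 15 — each is linear in n, where the shown terms are n = 3, 4, 5.
Setting n = 8 gives 8, 25, 24 characters in each block.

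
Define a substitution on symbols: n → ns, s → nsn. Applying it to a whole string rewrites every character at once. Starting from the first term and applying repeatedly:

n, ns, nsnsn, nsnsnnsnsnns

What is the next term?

Expanding nsnsnnsnsnns: n→ns, s→nsn, n→ns, s→nsn, n→ns, n→ns, s→nsn, n→ns, s→nsn, n→ns, n→ns, s→nsn. Concatenated: ns nsn ns nsn ns ns nsn ns nsn ns ns nsn.

nsnsnnsnsnnsnsnsnnsnsnnsnsnsn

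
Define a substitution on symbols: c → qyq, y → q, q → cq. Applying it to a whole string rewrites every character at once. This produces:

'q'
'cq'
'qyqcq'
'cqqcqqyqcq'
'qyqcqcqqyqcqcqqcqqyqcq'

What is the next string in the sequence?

Rewriting the 22 symbols of qyqcqcqqyqcqcqqcqqyqcq one by one yields cq q cq qyq cq qyq cq cq q cq qyq cq qyq cq cq qyq cq cq q cq qyq cq; concatenated:

cqqcqqyqcqqyqcqcqqcqqyqcqqyqcqcqqyqcqcqqcqqyqcq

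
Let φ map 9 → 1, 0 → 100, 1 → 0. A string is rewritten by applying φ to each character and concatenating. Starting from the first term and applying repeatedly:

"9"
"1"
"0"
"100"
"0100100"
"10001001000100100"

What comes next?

01001001000100100010010010001001000100100

Replace each of the 17 characters of 10001001000100100 in place — 0 100 100 100 0 100 100 0 100 100 100 0 100 100 0 100 100 — and concatenate.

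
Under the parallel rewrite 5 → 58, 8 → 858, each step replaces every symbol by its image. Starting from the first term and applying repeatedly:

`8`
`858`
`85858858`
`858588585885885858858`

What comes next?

8585885858858858588585885885858858858588585885885858858

φ(858588585885885858858) expands symbol-by-symbol to 858 58 858 58 858 858 58 858 58 858 858 58 858 858 58 858 58 858 858 58 858; joining the 21 pieces gives the next term.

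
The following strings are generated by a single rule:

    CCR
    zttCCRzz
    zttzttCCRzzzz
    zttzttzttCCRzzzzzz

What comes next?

Every step adds ztt to the front and zz to the end of the previous string.
Applying this once more to zttzttzttCCRzzzzzz:

zttzttzttzttCCRzzzzzzzz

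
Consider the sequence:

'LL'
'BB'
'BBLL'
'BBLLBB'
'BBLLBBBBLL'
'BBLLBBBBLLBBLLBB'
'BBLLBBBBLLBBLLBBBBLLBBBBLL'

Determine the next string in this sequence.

From term 3 onward, concatenate the last term with the second-to-last: BB·LL = BBLL, BBLL·BB = BBLLBB, …
The next term joins BBLLBBBBLLBBLLBBBBLLBBBBLL and BBLLBBBBLLBBLLBB.

BBLLBBBBLLBBLLBBBBLLBBBBLLBBLLBBBBLLBBLLBB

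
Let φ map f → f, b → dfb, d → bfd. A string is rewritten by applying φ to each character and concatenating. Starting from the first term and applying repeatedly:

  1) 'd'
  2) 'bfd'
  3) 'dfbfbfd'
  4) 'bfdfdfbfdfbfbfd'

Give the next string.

dfbfbfdfbfdfdfbfbfdfdfbfdfbfbfd

Replace each of the 15 characters of bfdfdfbfdfbfbfd in place — dfb f bfd f bfd f dfb f bfd f dfb f dfb f bfd — and concatenate.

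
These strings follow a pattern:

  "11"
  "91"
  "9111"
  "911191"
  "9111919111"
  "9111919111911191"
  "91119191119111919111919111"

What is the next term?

Each term (from the third on) is the previous term followed by the one before it: term 3 = 91·11 = 9111.
Continuing: 91119191119111919111919111 · 9111919111911191 gives term 8.

911191911191119191119191119111919111911191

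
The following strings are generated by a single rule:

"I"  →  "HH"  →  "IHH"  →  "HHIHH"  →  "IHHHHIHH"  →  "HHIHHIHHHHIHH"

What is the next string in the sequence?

IHHHHIHHHHIHHIHHHHIHH

This is a Fibonacci-style word recurrence s(k) = s(k−2)·s(k−1): e.g. I·HH = IHH.
So term 7 is IHHHHIHH·HHIHHIHHHHIHH.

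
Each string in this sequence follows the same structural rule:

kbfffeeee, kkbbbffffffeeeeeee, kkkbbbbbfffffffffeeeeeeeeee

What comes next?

Reading off run lengths: k runs 1, 2, 3; b runs 1, 3, 5; f runs 3, 6, 9; e runs 4, 7, 10 — each is linear in n (n = 1, 2, …).
For the next term, n = 4, so the run lengths are 4, 7, 12, 13.

kkkkbbbbbbbffffffffffffeeeeeeeeeeeee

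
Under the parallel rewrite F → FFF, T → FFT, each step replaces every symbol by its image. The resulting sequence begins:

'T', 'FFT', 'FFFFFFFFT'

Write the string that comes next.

FFFFFFFFFFFFFFFFFFFFFFFFFFT

Apply φ to FFFFFFFFT symbol by symbol: F→FFF, F→FFF, F→FFF, F→FFF, F→FFF, F→FFF, F→FFF, F→FFF, T→FFT; joined: FFF FFF FFF FFF FFF FFF FFF FFF FFT.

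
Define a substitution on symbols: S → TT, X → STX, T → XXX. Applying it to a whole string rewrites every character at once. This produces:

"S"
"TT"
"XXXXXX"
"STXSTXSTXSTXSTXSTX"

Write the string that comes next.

φ(STXSTXSTXSTXSTXSTX) expands symbol-by-symbol to TT XXX STX TT XXX STX TT XXX STX TT XXX STX TT XXX STX TT XXX STX; joining the 18 pieces gives the next term.

TTXXXSTXTTXXXSTXTTXXXSTXTTXXXSTXTTXXXSTXTTXXXSTX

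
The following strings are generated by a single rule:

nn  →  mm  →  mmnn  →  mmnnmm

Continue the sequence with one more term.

Each term (from the third on) is the previous term followed by the one before it: term 3 = mm·nn = mmnn.
So term 5 is mmnnmm·mmnn.

mmnnmmmmnn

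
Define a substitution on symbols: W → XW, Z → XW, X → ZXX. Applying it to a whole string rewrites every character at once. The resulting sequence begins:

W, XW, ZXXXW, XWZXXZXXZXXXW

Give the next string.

ZXXXWXWZXXZXXXWZXXZXXXWZXXZXXZXXXW

Replace each of the 13 characters of XWZXXZXXZXXXW in place — ZXX XW XW ZXX ZXX XW ZXX ZXX XW ZXX ZXX ZXX XW — and concatenate.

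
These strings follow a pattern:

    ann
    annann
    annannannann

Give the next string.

Every step duplicates the string.
So the next term is two copies of annannannann.

annannannannannannannann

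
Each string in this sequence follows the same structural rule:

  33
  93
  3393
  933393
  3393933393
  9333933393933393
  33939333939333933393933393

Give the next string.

933393339393339333939333939333933393933393

Each term (from the third on) is the two preceding terms concatenated in order: term 3 = 33·93 = 3393.
The next term joins 9333933393933393 and 33939333939333933393933393.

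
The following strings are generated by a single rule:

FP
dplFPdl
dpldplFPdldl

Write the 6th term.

dpldpldpldpldplFPdldldldldl

s(k+1) = dpl·s(k)·dl, so each term gains dpl as a prefix and dl as a suffix.
From dpldplFPdldl, 3 further steps: dpldplFPdldl → dpldpldplFPdldldl → dpldpldpldplFPdldldldl → (answer).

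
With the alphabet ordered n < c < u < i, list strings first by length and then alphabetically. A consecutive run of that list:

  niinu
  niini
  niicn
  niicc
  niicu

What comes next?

niici

Treat niicu as a base-4 numeral over the given alphabet and add one, carrying through any trailing i's.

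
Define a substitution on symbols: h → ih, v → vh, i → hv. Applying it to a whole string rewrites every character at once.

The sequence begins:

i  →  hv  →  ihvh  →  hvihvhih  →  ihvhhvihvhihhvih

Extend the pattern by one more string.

hvihvhihihvhhvihvhihhvihihvhhvih

φ(ihvhhvihvhihhvih) expands symbol-by-symbol to hv ih vh ih ih vh hv ih vh ih hv ih ih vh hv ih; joining the 16 pieces gives the next term.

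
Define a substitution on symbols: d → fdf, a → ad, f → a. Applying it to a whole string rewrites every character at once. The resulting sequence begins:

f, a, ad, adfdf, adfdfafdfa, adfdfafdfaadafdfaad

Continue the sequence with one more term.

Rewriting the 19 symbols of adfdfafdfaadafdfaad one by one yields ad fdf a fdf a ad a fdf a ad ad fdf ad a fdf a ad ad fdf; concatenated:

adfdfafdfaadafdfaadadfdfadafdfaadadfdf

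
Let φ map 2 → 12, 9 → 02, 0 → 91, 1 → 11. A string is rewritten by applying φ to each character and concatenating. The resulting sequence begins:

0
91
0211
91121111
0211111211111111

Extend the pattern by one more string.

φ(0211111211111111) expands symbol-by-symbol to 91 12 11 11 11 11 11 12 11 11 11 11 11 11 11 11; joining the 16 pieces gives the next term.

91121111111111121111111111111111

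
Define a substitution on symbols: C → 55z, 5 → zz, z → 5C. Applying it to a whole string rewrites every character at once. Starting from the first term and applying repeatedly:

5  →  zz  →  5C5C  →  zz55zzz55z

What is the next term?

Rewriting each symbol of zz55zzz55z: z→5C, z→5C, 5→zz, 5→zz, z→5C, z→5C, z→5C, 5→zz, 5→zz, z→5C, which concatenates to 5C 5C zz zz 5C 5C 5C zz zz 5C.

5C5Czzzz5C5C5Czzzz5C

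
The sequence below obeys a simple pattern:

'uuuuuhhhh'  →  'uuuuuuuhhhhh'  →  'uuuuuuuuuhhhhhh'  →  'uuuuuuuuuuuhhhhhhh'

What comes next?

uuuuuuuuuuuuuhhhhhhhh

Term n consists of 2n-1 u's, followed by n+1 h's, where the shown terms are n = 3, 4, 5, 6.
Setting n = 7 gives 13, 8 characters in each block.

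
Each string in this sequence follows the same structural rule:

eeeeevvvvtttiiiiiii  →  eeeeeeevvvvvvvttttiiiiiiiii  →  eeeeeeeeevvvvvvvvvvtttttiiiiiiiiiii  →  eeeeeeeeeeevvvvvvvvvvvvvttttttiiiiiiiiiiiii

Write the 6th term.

Each string has the form e^{2n+1} v^{3n-2} t^{n+1} i^{2n+3}, where the shown terms are n = 2, 3, 4, 5.
Setting n = 7 gives 15, 19, 8, 17 characters in each block.

eeeeeeeeeeeeeeevvvvvvvvvvvvvvvvvvvttttttttiiiiiiiiiiiiiiiii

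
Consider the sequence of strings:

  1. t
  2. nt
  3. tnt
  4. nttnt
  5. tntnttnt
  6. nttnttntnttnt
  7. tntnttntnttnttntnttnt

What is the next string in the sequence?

nttnttntnttnttntnttntnttnttntnttnt

Each term (from the third on) is the two preceding terms concatenated in order: term 3 = t·nt = tnt.
Continuing: nttnttntnttnt · tntnttntnttnttntnttnt gives term 8.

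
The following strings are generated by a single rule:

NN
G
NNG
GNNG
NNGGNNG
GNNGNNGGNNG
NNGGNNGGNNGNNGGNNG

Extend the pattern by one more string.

From term 3 onward, concatenate the second-to-last term with the last: NN·G = NNG, G·NNG = GNNG, …
Continuing: GNNGNNGGNNG · NNGGNNGGNNGNNGGNNG gives term 8.

GNNGNNGGNNGNNGGNNGGNNGNNGGNNG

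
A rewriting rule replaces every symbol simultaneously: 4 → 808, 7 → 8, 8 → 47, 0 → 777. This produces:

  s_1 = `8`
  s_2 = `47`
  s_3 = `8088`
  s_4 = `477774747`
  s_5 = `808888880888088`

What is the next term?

Replace each of the 15 characters of 808888880888088 in place — 47 777 47 47 47 47 47 47 777 47 47 47 777 47 47 — and concatenate.

477774747474747477774747477774747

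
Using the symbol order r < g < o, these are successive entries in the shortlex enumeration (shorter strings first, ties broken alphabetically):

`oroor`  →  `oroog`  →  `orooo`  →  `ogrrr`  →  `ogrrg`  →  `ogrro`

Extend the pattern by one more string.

The successor of ogrro increments the rightmost position that isn't already o and resets every position after it to r.

ogrgr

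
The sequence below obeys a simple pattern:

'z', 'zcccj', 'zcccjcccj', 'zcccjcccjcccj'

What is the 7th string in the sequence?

Every step adds cccj to the end: s(k+1) = s(k)·cccj.
From zcccjcccjcccj, 3 further steps: zcccjcccjcccj → zcccjcccjcccjcccj → zcccjcccjcccjcccjcccj → (answer).

zcccjcccjcccjcccjcccjcccj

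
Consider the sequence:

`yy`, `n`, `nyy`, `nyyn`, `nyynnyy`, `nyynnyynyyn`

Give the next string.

Each term (from the third on) is the previous term followed by the one before it: term 3 = n·yy = nyy.
So term 7 is nyynnyynyyn·nyynnyy.

nyynnyynyynnyynnyy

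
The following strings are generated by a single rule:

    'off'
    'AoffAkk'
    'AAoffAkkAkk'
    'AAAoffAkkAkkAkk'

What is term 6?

s(k+1) = A·s(k)·Akk, so each term gains A as a prefix and Akk as a suffix.
From AAAoffAkkAkkAkk, 2 further steps: AAAoffAkkAkkAkk → AAAAoffAkkAkkAkkAkk → (answer).

AAAAAoffAkkAkkAkkAkkAkk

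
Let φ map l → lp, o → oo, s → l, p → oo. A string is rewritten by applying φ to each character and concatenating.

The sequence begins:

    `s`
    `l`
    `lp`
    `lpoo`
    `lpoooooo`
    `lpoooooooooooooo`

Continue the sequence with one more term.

Rewriting the 16 symbols of lpoooooooooooooo one by one yields lp oo oo oo oo oo oo oo oo oo oo oo oo oo oo oo; concatenated:

lpoooooooooooooooooooooooooooooo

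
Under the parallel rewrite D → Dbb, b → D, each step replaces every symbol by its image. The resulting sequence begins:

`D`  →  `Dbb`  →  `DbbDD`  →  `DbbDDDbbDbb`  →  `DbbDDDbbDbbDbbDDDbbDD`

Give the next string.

Rewriting the 21 symbols of DbbDDDbbDbbDbbDDDbbDD one by one yields Dbb D D Dbb Dbb Dbb D D Dbb D D Dbb D D Dbb Dbb Dbb D D Dbb Dbb; concatenated:

DbbDDDbbDbbDbbDDDbbDDDbbDDDbbDbbDbbDDDbbDbb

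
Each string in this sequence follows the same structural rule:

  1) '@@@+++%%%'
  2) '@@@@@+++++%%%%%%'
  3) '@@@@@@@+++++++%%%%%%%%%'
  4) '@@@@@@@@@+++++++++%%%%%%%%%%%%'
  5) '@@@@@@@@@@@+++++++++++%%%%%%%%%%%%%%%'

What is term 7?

Reading off run lengths: @ runs 3, 5, 7, 9, 11; + runs 3, 5, 7, 9, 11; % runs 3, 6, 9, 12, 15 — each is linear in n (n = 1, 2, …).
For term 7, n = 7, so the run lengths are 15, 15, 21.

@@@@@@@@@@@@@@@+++++++++++++++%%%%%%%%%%%%%%%%%%%%%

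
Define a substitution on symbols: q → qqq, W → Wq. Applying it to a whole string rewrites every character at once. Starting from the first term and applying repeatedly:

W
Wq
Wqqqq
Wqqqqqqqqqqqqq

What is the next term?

Wqqqqqqqqqqqqqqqqqqqqqqqqqqqqqqqqqqqqqqqq

Applying the rule to each of the 14 symbols of Wqqqqqqqqqqqqq gives the pieces Wq qqq qqq qqq qqq qqq qqq qqq qqq qqq qqq qqq qqq qqq, which concatenate to the answer.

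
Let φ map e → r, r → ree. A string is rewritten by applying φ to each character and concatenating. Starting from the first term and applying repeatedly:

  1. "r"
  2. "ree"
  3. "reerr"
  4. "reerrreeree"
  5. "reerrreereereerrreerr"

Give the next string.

Replace each of the 21 characters of reerrreereereerrreerr in place — ree r r ree ree ree r r ree r r ree r r ree ree ree r r ree ree — and concatenate.

reerrreereereerrreerrreerrreereereerrreeree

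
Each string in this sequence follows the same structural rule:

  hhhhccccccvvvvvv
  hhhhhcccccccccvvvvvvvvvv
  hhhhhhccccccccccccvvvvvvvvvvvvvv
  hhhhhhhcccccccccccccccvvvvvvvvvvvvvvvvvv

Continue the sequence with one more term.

Each string has the form h^{n+2} c^{3n} v^{4n-2}, where the shown terms are n = 2, 3, 4, 5.
Setting n = 6 gives 8, 18, 22 characters in each block.

hhhhhhhhccccccccccccccccccvvvvvvvvvvvvvvvvvvvvvv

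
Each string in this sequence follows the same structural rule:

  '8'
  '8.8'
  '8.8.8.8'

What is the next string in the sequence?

Every step duplicates the string with '.' between the halves.
One more doubling of 8.8.8.8 gives the answer.

8.8.8.8.8.8.8.8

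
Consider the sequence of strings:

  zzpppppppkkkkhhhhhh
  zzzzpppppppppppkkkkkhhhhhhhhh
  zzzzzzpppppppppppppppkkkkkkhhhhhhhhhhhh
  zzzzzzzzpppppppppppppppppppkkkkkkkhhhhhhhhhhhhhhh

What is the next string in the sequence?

Term n consists of 2n-2 z's, followed by 4n-1 p's, followed by n+2 k's, followed by 3n h's, where the shown terms are n = 2, 3, 4, 5.
For the next term, n = 6, so the run lengths are 10, 23, 8, 18.

zzzzzzzzzzpppppppppppppppppppppppkkkkkkkkhhhhhhhhhhhhhhhhhh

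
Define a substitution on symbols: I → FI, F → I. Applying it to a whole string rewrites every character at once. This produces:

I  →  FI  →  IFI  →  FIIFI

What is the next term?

IFIFIIFI

Apply φ to FIIFI symbol by symbol: F→I, I→FI, I→FI, F→I, I→FI; joined: I FI FI I FI.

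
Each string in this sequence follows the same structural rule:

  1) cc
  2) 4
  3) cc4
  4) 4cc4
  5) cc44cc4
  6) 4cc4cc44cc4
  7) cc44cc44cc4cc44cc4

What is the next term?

From term 3 onward, concatenate the second-to-last term with the last: cc·4 = cc4, 4·cc4 = 4cc4, …
The next term joins 4cc4cc44cc4 and cc44cc44cc4cc44cc4.

4cc4cc44cc4cc44cc44cc4cc44cc4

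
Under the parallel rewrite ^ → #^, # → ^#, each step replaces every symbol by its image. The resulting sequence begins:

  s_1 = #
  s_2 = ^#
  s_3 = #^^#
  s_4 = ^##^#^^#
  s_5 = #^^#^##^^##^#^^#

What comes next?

^##^#^^##^^#^##^#^^#^##^^##^#^^#

φ(#^^#^##^^##^#^^#) expands symbol-by-symbol to ^# #^ #^ ^# #^ ^# ^# #^ #^ ^# ^# #^ ^# #^ #^ ^#; joining the 16 pieces gives the next term.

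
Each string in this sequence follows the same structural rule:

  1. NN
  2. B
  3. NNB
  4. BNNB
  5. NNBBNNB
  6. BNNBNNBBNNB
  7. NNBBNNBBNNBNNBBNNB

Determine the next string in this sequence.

BNNBNNBBNNBNNBBNNBBNNBNNBBNNB

Each term (from the third on) is the two preceding terms concatenated in order: term 3 = NN·B = NNB.
So term 8 is BNNBNNBBNNB·NNBBNNBBNNBNNBBNNB.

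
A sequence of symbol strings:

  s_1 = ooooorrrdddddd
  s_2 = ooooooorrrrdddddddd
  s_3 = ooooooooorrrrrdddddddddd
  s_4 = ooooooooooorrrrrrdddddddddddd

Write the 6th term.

ooooooooooooooorrrrrrrrdddddddddddddddd

Each string has the form o^{2n-1} r^{n} d^{2n}, where the shown terms are n = 3, 4, 5, 6.
At n = 8 the blocks have lengths 15, 8, 16.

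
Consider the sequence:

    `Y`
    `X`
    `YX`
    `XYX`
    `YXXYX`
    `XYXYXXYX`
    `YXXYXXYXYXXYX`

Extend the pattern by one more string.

Each term (from the third on) is the two preceding terms concatenated in order: term 3 = Y·X = YX.
Continuing: XYXYXXYX · YXXYXXYXYXXYX gives term 8.

XYXYXXYXYXXYXXYXYXXYX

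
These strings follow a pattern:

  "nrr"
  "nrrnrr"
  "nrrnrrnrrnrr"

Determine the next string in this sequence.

nrrnrrnrrnrrnrrnrrnrrnrr

Each string is two copies of the previous one concatenated.
One more doubling of nrrnrrnrrnrr gives the answer.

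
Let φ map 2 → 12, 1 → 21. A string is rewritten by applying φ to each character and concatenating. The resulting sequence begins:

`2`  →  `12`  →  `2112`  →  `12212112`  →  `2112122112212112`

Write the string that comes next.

12212112211212212112122112212112

Replace each of the 16 characters of 2112122112212112 in place — 12 21 21 12 21 12 12 21 21 12 12 21 12 21 21 12 — and concatenate.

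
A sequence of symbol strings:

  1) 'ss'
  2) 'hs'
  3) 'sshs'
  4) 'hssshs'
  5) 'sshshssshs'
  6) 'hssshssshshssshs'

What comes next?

This is a Fibonacci-style word recurrence s(k) = s(k−2)·s(k−1): e.g. ss·hs = sshs.
Continuing: sshshssshs · hssshssshshssshs gives term 7.

sshshssshshssshssshshssshs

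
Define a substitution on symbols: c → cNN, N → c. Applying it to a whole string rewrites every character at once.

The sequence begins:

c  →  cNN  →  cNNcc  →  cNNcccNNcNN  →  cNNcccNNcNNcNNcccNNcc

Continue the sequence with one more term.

cNNcccNNcNNcNNcccNNcccNNcccNNcNNcNNcccNNcNN

Replace each of the 21 characters of cNNcccNNcNNcNNcccNNcc in place — cNN c c cNN cNN cNN c c cNN c c cNN c c cNN cNN cNN c c cNN cNN — and concatenate.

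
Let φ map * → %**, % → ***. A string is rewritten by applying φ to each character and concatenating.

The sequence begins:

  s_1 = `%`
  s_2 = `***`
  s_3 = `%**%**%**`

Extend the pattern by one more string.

***%**%*****%**%*****%**%**

Rewriting each symbol of %**%**%**: %→***, *→%**, *→%**, %→***, *→%**, *→%**, %→***, *→%**, *→%**, which concatenates to *** %** %** *** %** %** *** %** %**.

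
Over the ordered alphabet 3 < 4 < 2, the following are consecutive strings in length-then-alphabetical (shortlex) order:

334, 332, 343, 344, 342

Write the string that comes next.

323

The successor of 342 increments the rightmost position that isn't already 2 and resets every position after it to 3.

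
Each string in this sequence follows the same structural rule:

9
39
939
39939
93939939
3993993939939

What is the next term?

939399393993993939939

This is a Fibonacci-style word recurrence s(k) = s(k−2)·s(k−1): e.g. 9·39 = 939.
The next term joins 93939939 and 3993993939939.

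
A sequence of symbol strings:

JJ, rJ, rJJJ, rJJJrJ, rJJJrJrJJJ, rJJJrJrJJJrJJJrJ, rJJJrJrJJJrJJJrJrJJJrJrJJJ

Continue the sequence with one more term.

rJJJrJrJJJrJJJrJrJJJrJrJJJrJJJrJrJJJrJJJrJ

From term 3 onward, concatenate the last term with the second-to-last: rJ·JJ = rJJJ, rJJJ·rJ = rJJJrJ, …
So term 8 is rJJJrJrJJJrJJJrJrJJJrJrJJJ·rJJJrJrJJJrJJJrJ.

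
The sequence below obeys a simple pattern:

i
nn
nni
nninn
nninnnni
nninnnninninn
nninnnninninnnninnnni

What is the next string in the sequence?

nninnnninninnnninnnninninnnninninn

This is a Fibonacci-style word recurrence s(k) = s(k−1)·s(k−2): e.g. nn·i = nni.
So term 8 is nninnnninninnnninnnni·nninnnninninn.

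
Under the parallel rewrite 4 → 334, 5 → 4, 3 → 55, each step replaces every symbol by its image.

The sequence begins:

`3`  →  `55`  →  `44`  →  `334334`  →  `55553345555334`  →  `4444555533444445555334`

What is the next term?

3343343343344444555533433433433433444445555334

Replace each of the 22 characters of 4444555533444445555334 in place — 334 334 334 334 4 4 4 4 55 55 334 334 334 334 334 4 4 4 4 55 55 334 — and concatenate.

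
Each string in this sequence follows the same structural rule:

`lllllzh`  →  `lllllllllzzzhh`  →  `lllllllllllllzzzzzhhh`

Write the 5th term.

lllllllllllllllllllllzzzzzzzzzhhhhh

Reading off run lengths: l runs 5, 9, 13; z runs 1, 3, 5; h runs 1, 2, 3 — each is linear in n (n = 1, 2, …).
For term 5, n = 5, so the run lengths are 21, 9, 5.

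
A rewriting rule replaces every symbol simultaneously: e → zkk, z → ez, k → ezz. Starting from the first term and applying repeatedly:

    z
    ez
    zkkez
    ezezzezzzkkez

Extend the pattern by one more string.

Rewriting the 13 symbols of ezezzezzzkkez one by one yields zkk ez zkk ez ez zkk ez ez ez ezz ezz zkk ez; concatenated:

zkkezzkkezezzkkezezezezzezzzkkez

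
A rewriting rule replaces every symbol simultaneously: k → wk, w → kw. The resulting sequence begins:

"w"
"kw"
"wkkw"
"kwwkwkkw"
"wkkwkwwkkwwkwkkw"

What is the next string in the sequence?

φ(wkkwkwwkkwwkwkkw) expands symbol-by-symbol to kw wk wk kw wk kw kw wk wk kw kw wk kw wk wk kw; joining the 16 pieces gives the next term.

kwwkwkkwwkkwkwwkwkkwkwwkkwwkwkkw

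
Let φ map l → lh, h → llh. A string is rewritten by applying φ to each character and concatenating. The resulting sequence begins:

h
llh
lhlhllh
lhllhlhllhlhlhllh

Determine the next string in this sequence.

lhllhlhlhllhlhllhlhlhllhlhllhlhllhlhlhllh

φ(lhllhlhllhlhlhllh) expands symbol-by-symbol to lh llh lh lh llh lh llh lh lh llh lh llh lh llh lh lh llh; joining the 17 pieces gives the next term.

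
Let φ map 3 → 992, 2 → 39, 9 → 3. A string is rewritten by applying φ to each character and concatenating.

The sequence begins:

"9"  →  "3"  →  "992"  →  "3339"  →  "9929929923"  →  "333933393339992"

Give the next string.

9929929923992992992399299299233339

Applying the rule to each of the 15 symbols of 333933393339992 gives the pieces 992 992 992 3 992 992 992 3 992 992 992 3 3 3 39, which concatenate to the answer.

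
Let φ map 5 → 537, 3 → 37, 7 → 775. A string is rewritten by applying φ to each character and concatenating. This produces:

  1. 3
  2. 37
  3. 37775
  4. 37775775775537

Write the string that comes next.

φ(37775775775537) expands symbol-by-symbol to 37 775 775 775 537 775 775 537 775 775 537 537 37 775; joining the 14 pieces gives the next term.

3777577577553777577553777577553753737775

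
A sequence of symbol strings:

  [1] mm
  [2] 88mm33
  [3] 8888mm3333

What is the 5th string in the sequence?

88888888mm33333333

s(k+1) = 88·s(k)·33, so each term gains 88 as a prefix and 33 as a suffix.
From 8888mm3333, 2 further steps: 8888mm3333 → 888888mm333333 → (answer).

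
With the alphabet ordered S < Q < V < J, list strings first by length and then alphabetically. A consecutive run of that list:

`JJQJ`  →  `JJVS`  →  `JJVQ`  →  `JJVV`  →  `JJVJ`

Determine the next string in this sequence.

JJJS

The successor of JJVJ increments the rightmost position that isn't already J and resets every position after it to S.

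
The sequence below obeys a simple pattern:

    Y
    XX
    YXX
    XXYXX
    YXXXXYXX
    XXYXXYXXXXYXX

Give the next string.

YXXXXYXXXXYXXYXXXXYXX

Each term (from the third on) is the two preceding terms concatenated in order: term 3 = Y·XX = YXX.
The next term joins YXXXXYXX and XXYXXYXXXXYXX.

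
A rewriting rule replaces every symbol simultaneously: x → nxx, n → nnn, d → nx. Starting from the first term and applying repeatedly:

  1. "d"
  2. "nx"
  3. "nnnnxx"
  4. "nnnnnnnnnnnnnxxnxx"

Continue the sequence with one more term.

nnnnnnnnnnnnnnnnnnnnnnnnnnnnnnnnnnnnnnnnxxnxxnnnnxxnxx

Applying the rule to each of the 18 symbols of nnnnnnnnnnnnnxxnxx gives the pieces nnn nnn nnn nnn nnn nnn nnn nnn nnn nnn nnn nnn nnn nxx nxx nnn nxx nxx, which concatenate to the answer.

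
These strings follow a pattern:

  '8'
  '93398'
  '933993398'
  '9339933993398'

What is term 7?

9339933993399339933993398

Each term is the previous one with 9339 prepended.
From 9339933993398, 3 further steps: 9339933993398 → 93399339933993398 → 933993399339933993398 → (answer).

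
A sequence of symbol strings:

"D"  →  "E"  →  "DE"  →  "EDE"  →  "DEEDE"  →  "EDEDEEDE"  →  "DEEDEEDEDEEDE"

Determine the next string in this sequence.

EDEDEEDEDEEDEEDEDEEDE

Each term (from the third on) is the two preceding terms concatenated in order: term 3 = D·E = DE.
The next term joins EDEDEEDE and DEEDEEDEDEEDE.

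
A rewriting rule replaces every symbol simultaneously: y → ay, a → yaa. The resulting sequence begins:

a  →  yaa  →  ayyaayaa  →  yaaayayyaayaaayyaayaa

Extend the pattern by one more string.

ayyaayaayaaayyaaayayyaayaaayyaayaayaaayayyaayaaayyaayaa

Replace each of the 21 characters of yaaayayyaayaaayyaayaa in place — ay yaa yaa yaa ay yaa ay ay yaa yaa ay yaa yaa yaa ay ay yaa yaa ay yaa yaa — and concatenate.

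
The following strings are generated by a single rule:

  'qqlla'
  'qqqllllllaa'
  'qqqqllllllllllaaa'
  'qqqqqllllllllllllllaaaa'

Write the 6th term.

Term n consists of n+1 q's, followed by 4n-2 l's, followed by n a's (n = 1, 2, …).
At n = 6 the blocks have lengths 7, 22, 6.

qqqqqqqllllllllllllllllllllllaaaaaa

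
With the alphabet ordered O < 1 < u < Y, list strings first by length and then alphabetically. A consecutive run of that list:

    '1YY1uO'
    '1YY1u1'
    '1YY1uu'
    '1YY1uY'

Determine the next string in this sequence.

1YY1YO

Treat 1YY1uY as a base-4 numeral over the given alphabet and add one, carrying through any trailing Y's.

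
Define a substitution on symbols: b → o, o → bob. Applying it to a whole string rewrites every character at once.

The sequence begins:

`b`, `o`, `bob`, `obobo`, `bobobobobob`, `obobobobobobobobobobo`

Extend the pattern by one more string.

φ(obobobobobobobobobobo) expands symbol-by-symbol to bob o bob o bob o bob o bob o bob o bob o bob o bob o bob o bob; joining the 21 pieces gives the next term.

bobobobobobobobobobobobobobobobobobobobobob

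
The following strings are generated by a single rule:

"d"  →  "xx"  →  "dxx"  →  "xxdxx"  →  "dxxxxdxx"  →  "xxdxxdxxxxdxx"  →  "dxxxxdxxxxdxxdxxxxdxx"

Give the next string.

Each term (from the third on) is the two preceding terms concatenated in order: term 3 = d·xx = dxx.
The next term joins xxdxxdxxxxdxx and dxxxxdxxxxdxxdxxxxdxx.

xxdxxdxxxxdxxdxxxxdxxxxdxxdxxxxdxx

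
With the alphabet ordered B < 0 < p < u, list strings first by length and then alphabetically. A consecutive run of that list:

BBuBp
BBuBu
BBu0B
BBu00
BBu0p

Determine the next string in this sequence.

Treat BBu0p as a base-4 numeral over the given alphabet and add one, carrying through any trailing u's.

BBu0u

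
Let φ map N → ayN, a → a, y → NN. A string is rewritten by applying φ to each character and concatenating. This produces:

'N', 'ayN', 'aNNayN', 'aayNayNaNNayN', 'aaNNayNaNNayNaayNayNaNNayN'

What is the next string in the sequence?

aaayNayNaNNayNaayNayNaNNayNaaNNayNaNNayNaayNayNaNNayN

Applying the rule to each of the 26 symbols of aaNNayNaNNayNaayNayNaNNayN gives the pieces a a ayN ayN a NN ayN a ayN ayN a NN ayN a a NN ayN a NN ayN a ayN ayN a NN ayN, which concatenate to the answer.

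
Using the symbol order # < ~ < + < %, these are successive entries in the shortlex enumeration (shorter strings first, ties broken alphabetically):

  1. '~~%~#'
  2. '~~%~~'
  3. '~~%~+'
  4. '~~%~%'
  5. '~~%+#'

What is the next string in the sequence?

The successor of ~~%+# increments the rightmost position that isn't already % and resets every position after it to #.

~~%+~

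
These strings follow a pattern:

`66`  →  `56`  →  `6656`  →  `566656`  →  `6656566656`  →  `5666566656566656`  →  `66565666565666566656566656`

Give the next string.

From term 3 onward, concatenate the second-to-last term with the last: 66·56 = 6656, 56·6656 = 566656, …
So term 8 is 5666566656566656·66565666565666566656566656.

566656665656665666565666565666566656566656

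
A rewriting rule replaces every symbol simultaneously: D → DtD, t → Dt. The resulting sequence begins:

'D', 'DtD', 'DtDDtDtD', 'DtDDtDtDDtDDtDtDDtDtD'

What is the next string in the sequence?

Applying the rule to each of the 21 symbols of DtDDtDtDDtDDtDtDDtDtD gives the pieces DtD Dt DtD DtD Dt DtD Dt DtD DtD Dt DtD DtD Dt DtD Dt DtD DtD Dt DtD Dt DtD, which concatenate to the answer.

DtDDtDtDDtDDtDtDDtDtDDtDDtDtDDtDDtDtDDtDtDDtDDtDtDDtDtD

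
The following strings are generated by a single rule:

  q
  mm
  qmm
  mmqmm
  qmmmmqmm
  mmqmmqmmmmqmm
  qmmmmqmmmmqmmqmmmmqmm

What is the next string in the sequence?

Each term (from the third on) is the two preceding terms concatenated in order: term 3 = q·mm = qmm.
The next term joins mmqmmqmmmmqmm and qmmmmqmmmmqmmqmmmmqmm.

mmqmmqmmmmqmmqmmmmqmmmmqmmqmmmmqmm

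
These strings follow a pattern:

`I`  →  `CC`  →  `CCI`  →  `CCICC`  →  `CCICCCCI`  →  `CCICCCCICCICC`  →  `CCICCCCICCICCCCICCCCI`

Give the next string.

CCICCCCICCICCCCICCCCICCICCCCICCICC

Each term (from the third on) is the previous term followed by the one before it: term 3 = CC·I = CCI.
So term 8 is CCICCCCICCICCCCICCCCI·CCICCCCICCICC.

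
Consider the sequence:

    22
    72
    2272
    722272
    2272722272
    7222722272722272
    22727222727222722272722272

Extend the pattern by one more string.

This is a Fibonacci-style word recurrence s(k) = s(k−2)·s(k−1): e.g. 22·72 = 2272.
Continuing: 7222722272722272 · 22727222727222722272722272 gives term 8.

722272227272227222727222727222722272722272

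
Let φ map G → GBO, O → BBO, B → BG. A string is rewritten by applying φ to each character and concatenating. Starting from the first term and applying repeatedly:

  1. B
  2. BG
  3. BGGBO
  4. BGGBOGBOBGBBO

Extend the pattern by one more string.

φ(BGGBOGBOBGBBO) expands symbol-by-symbol to BG GBO GBO BG BBO GBO BG BBO BG GBO BG BG BBO; joining the 13 pieces gives the next term.

BGGBOGBOBGBBOGBOBGBBOBGGBOBGBGBBO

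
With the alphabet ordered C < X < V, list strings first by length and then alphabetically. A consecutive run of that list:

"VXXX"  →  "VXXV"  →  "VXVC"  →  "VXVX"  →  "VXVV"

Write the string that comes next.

VVCC

The successor of VXVV increments the rightmost position that isn't already V and resets every position after it to C.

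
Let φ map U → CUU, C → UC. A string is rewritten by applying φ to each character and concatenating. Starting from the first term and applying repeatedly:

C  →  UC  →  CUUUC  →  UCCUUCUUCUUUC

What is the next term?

φ(UCCUUCUUCUUUC) expands symbol-by-symbol to CUU UC UC CUU CUU UC CUU CUU UC CUU CUU CUU UC; joining the 13 pieces gives the next term.

CUUUCUCCUUCUUUCCUUCUUUCCUUCUUCUUUC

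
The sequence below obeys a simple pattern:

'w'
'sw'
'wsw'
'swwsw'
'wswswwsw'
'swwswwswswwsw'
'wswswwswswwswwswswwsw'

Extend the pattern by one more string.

Each term (from the third on) is the two preceding terms concatenated in order: term 3 = w·sw = wsw.
The next term joins swwswwswswwsw and wswswwswswwswwswswwsw.

swwswwswswwswwswswwswswwswwswswwsw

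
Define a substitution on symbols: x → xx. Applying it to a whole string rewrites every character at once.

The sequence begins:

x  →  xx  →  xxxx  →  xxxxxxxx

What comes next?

xxxxxxxxxxxxxxxx

Rewriting each symbol of xxxxxxxx: x→xx, x→xx, x→xx, x→xx, x→xx, x→xx, x→xx, x→xx, which concatenates to xx xx xx xx xx xx xx xx.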